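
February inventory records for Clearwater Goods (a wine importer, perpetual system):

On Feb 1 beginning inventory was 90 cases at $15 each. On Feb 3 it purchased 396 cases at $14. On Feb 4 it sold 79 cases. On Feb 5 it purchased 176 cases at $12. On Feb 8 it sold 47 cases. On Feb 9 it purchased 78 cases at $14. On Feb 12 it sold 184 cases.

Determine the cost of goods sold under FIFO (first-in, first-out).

Feb 4, 79 sold [FIFO — oldest first]: 79 @ $15 = $1,185
Feb 8, 47 sold [FIFO — oldest first]: 11 @ $15 + 36 @ $14 = $669
Feb 12, 184 sold [FIFO — oldest first]: 184 @ $14 = $2,576
Total COGS = $1,185 + $669 + $2,576 = $4,430
Ending inventory: 176 @ $14 + 176 @ $12 + 78 @ $14 = $5,668

COGS = $4,430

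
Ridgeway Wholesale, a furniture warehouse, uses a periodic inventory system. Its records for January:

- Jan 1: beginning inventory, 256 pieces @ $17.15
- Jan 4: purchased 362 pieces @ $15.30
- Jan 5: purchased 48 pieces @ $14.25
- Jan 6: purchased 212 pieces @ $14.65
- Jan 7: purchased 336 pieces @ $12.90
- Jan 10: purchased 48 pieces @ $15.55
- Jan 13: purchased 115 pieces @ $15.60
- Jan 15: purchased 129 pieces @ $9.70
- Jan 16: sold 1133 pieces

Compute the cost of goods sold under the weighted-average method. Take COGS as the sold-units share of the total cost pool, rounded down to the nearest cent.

Jan 16, sell 1133: 1133/1506 × $21,844.90 → $16,434.44
Ending inventory (cost pool remaining) = $5,410.46

COGS = $16,434.44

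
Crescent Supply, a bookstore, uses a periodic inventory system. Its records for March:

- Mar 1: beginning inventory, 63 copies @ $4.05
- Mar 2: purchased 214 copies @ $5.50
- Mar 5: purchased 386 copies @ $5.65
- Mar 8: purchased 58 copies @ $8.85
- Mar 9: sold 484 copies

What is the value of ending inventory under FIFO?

Mar 9, 484 sold [FIFO — oldest first]: 63 @ $4.05 + 214 @ $5.50 + 207 @ $5.65 = $2,601.70
Ending inventory: 179 @ $5.65 + 58 @ $8.85 = $1,524.65

Ending inventory = $1,524.65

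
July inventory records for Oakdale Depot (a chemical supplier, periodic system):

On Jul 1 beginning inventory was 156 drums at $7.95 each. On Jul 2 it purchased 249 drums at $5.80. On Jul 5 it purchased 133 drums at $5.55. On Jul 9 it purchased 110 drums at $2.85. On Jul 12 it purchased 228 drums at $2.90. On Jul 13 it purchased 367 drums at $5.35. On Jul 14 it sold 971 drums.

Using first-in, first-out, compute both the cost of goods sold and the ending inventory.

COGS = $4,905.50; ending inventory = $1,455.20

Jul 14, 971 sold [FIFO — oldest first]: 156 @ $7.95 + 249 @ $5.80 + 133 @ $5.55 + 110 @ $2.85 + 228 @ $2.90 + 95 @ $5.35 = $4,905.50
Ending inventory: 272 @ $5.35 = $1,455.20
Check: goods available $6,360.70 = COGS $4,905.50 + ending $1,455.20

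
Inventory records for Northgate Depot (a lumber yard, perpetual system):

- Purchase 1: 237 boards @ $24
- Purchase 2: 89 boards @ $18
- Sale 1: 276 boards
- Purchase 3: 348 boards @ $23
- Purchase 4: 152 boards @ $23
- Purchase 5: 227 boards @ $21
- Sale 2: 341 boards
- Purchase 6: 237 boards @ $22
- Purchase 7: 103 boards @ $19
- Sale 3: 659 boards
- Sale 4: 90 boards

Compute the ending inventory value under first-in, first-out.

Ending inventory = $513

Sale 1 (276) [FIFO — oldest first]: 237 @ $24 + 39 @ $18 = $6,390
Sale 2 (341) [FIFO — oldest first]: 50 @ $18 + 291 @ $23 = $7,593
Sale 3 (659) [FIFO — oldest first]: 57 @ $23 + 152 @ $23 + 227 @ $21 + 223 @ $22 = $14,480
Sale 4 (90) [FIFO — oldest first]: 14 @ $22 + 76 @ $19 = $1,752
Total COGS = $6,390 + $7,593 + $14,480 + $1,752 = $30,215
Ending inventory: 27 @ $19 = $513
Check: goods available $30,728 = COGS $30,215 + ending $513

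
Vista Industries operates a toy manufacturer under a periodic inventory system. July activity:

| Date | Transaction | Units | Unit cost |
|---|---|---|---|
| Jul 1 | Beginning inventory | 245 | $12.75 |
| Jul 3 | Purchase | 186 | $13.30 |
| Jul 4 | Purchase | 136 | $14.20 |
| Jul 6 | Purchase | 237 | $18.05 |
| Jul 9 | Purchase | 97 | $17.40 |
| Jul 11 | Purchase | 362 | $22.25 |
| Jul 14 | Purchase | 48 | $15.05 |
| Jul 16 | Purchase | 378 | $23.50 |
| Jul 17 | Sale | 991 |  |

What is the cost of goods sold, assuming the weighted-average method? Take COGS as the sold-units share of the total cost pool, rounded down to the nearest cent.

COGS = $18,279.40

Jul 17, sell 991: 991/1689 × $31,154.30 → $18,279.40
Ending inventory (cost pool remaining) = $12,874.90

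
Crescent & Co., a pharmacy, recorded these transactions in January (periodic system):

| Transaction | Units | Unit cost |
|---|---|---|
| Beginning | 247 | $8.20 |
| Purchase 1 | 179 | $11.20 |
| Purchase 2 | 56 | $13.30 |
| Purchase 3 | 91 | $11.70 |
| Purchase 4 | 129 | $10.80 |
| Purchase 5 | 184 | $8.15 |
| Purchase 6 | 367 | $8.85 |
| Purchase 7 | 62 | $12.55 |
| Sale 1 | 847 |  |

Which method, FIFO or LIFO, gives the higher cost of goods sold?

FIFO

FIFO COGS: 247 @ $8.20 + 179 @ $11.20 + 56 @ $13.30 + 91 @ $11.70 + 129 @ $10.80 + 145 @ $8.15 = $8,414.65
LIFO COGS: 62 @ $12.55 + 367 @ $8.85 + 184 @ $8.15 + 129 @ $10.80 + 91 @ $11.70 + 14 @ $13.30 = $8,169.75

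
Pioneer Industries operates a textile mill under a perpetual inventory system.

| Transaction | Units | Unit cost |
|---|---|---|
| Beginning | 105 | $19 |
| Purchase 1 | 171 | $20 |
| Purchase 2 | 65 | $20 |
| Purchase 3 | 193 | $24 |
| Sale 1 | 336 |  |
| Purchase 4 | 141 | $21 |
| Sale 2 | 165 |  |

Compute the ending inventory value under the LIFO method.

Ending inventory = $3,375

Sale 1 (336) [LIFO — newest first]: 193 @ $24 + 65 @ $20 + 78 @ $20 = $7,492
Sale 2 (165) [LIFO — newest first]: 141 @ $21 + 24 @ $20 = $3,441
Total COGS = $7,492 + $3,441 = $10,933
Ending inventory: 105 @ $19 + 69 @ $20 = $3,375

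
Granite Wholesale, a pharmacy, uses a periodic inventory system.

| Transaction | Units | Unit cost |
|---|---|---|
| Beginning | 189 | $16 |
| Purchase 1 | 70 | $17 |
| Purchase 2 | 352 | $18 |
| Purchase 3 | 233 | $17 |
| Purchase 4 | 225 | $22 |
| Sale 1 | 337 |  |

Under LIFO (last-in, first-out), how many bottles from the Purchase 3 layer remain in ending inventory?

121

Sale 1 (337) [LIFO — newest first]: 225 @ $22 + 112 @ $17 = $6,854
Ending inventory: 189 @ $16 + 70 @ $17 + 352 @ $18 + 121 @ $17 = $12,607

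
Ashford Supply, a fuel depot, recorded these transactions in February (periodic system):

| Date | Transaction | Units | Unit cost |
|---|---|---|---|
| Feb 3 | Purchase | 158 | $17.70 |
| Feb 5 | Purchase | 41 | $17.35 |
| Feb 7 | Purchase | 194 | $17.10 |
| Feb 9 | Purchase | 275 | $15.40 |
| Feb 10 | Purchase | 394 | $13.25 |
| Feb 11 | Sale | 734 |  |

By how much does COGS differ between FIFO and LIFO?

$1,367.85

FIFO COGS: 158 @ $17.70 + 41 @ $17.35 + 194 @ $17.10 + 275 @ $15.40 + 66 @ $13.25 = $11,934.85
LIFO COGS: 394 @ $13.25 + 275 @ $15.40 + 65 @ $17.10 = $10,567.00
Difference = |$11,934.85 − $10,567.00| = $1,367.85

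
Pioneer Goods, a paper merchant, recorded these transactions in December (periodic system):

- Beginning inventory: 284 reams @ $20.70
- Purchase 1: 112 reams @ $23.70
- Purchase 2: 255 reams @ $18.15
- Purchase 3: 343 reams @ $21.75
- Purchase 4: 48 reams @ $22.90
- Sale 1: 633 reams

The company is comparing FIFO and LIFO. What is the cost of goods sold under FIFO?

COGS = $12,834.75

FIFO COGS: 284 @ $20.70 + 112 @ $23.70 + 237 @ $18.15 = $12,834.75
LIFO COGS: 48 @ $22.90 + 343 @ $21.75 + 242 @ $18.15 = $12,951.75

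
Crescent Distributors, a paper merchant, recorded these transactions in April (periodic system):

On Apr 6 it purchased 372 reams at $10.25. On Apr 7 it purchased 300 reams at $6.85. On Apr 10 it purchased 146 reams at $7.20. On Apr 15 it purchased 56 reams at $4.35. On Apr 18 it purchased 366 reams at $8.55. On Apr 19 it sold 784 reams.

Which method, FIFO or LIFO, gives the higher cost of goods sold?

FIFO

FIFO COGS: 372 @ $10.25 + 300 @ $6.85 + 112 @ $7.20 = $6,674.40
LIFO COGS: 366 @ $8.55 + 56 @ $4.35 + 146 @ $7.20 + 216 @ $6.85 = $5,903.70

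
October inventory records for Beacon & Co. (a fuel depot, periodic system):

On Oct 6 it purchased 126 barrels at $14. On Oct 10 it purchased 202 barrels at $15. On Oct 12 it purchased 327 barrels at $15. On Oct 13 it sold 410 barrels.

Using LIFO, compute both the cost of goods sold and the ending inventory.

COGS = $6,150; ending inventory = $3,549

Oct 13, 410 sold [LIFO — newest first]: 327 @ $15 + 83 @ $15 = $6,150
Ending inventory: 126 @ $14 + 119 @ $15 = $3,549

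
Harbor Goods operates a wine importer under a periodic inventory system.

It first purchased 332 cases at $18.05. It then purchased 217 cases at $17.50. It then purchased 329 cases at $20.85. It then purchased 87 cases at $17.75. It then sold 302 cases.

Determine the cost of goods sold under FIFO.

Sale 1 (302) [FIFO — oldest first]: 302 @ $18.05 = $5,451.10
Ending inventory: 30 @ $18.05 + 217 @ $17.50 + 329 @ $20.85 + 87 @ $17.75 = $12,742.90

COGS = $5,451.10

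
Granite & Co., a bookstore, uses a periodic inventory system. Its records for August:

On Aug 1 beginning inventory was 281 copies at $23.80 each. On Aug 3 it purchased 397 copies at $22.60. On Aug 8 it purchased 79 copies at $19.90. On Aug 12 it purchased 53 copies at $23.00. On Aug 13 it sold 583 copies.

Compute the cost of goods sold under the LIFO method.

COGS = $13,048.50

Aug 13, 583 sold [LIFO — newest first]: 53 @ $23.00 + 79 @ $19.90 + 397 @ $22.60 + 54 @ $23.80 = $13,048.50
Ending inventory: 227 @ $23.80 = $5,402.60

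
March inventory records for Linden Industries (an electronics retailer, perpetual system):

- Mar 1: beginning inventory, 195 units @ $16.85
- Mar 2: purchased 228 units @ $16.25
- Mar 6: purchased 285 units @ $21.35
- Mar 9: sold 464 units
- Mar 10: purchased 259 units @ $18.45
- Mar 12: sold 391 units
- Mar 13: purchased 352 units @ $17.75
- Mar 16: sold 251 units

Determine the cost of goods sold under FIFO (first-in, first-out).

Mar 9, 464 sold [FIFO — oldest first]: 195 @ $16.85 + 228 @ $16.25 + 41 @ $21.35 = $7,866.10
Mar 12, 391 sold [FIFO — oldest first]: 244 @ $21.35 + 147 @ $18.45 = $7,921.55
Mar 16, 251 sold [FIFO — oldest first]: 112 @ $18.45 + 139 @ $17.75 = $4,533.65
Total COGS = $7,866.10 + $7,921.55 + $4,533.65 = $20,321.30
Ending inventory: 213 @ $17.75 = $3,780.75

COGS = $20,321.30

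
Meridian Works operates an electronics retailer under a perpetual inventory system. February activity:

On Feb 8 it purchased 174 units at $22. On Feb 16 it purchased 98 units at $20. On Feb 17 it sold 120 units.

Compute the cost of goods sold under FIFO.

COGS = $2,640

Feb 17, 120 sold [FIFO — oldest first]: 120 @ $22 = $2,640
Ending inventory: 54 @ $22 + 98 @ $20 = $3,148
Check: goods available $5,788 = COGS $2,640 + ending $3,148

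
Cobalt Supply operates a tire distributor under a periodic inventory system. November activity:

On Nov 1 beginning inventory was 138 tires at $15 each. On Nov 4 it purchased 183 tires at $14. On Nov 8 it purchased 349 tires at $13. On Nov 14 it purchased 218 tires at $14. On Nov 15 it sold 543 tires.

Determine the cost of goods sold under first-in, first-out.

COGS = $7,518

Nov 15, 543 sold [FIFO — oldest first]: 138 @ $15 + 183 @ $14 + 222 @ $13 = $7,518
Ending inventory: 127 @ $13 + 218 @ $14 = $4,703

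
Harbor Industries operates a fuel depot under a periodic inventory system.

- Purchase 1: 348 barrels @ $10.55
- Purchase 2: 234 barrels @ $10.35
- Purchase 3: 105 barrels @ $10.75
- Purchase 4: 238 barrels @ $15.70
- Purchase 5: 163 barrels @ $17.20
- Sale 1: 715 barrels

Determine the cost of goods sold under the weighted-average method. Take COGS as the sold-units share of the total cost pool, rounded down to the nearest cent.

Sale 1, sell 715: 715/1088 × $13,762.25 → $9,044.12
Ending inventory (cost pool remaining) = $4,718.13

COGS = $9,044.12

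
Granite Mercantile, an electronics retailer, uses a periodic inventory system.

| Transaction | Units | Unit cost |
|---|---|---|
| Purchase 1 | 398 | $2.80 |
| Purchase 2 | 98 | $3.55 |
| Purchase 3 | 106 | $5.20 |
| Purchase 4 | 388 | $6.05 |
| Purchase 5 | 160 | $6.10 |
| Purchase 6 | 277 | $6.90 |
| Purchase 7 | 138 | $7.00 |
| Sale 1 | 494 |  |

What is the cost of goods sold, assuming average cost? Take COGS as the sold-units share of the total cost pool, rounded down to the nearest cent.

COGS = $2,592.85

Sale 1, sell 494: 494/1565 × $8,214.20 → $2,592.85
Ending inventory (cost pool remaining) = $5,621.35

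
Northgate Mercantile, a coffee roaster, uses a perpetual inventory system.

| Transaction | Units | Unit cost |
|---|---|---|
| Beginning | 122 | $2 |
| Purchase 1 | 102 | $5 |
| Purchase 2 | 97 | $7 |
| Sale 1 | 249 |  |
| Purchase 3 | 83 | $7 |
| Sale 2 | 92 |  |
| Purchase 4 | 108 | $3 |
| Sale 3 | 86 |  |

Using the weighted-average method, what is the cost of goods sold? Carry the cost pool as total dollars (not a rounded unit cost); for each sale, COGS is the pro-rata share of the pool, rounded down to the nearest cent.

COGS = $1,994.61

After Beginning: 122 on hand, pool $244.00 (≈ $2.0000 each)
After Purchase 1: 224 on hand, pool $754.00 (≈ $3.3661 each)
After Purchase 2: 321 on hand, pool $1,433.00 (≈ $4.4642 each)
Sale 1, sell 249: 249/321 × $1,433.00 → $1,111.57
After Purchase 3: 155 on hand, pool $902.43 (≈ $5.8221 each)
Sale 2, sell 92: 92/155 × $902.43 → $535.63
After Purchase 4: 171 on hand, pool $690.80 (≈ $4.0398 each)
Sale 3, sell 86: 86/171 × $690.80 → $347.41
Total COGS = $1,111.57 + $535.63 + $347.41 = $1,994.61
Ending inventory (cost pool remaining) = $343.39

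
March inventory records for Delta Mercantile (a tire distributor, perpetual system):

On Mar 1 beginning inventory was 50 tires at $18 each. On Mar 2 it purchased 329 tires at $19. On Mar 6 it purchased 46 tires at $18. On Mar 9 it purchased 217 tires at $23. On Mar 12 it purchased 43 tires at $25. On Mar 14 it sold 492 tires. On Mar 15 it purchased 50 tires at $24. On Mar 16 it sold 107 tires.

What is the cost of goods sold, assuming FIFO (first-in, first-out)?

Mar 14, 492 sold [FIFO — oldest first]: 50 @ $18 + 329 @ $19 + 46 @ $18 + 67 @ $23 = $9,520
Mar 16, 107 sold [FIFO — oldest first]: 107 @ $23 = $2,461
Total COGS = $9,520 + $2,461 = $11,981
Ending inventory: 43 @ $23 + 43 @ $25 + 50 @ $24 = $3,264

COGS = $11,981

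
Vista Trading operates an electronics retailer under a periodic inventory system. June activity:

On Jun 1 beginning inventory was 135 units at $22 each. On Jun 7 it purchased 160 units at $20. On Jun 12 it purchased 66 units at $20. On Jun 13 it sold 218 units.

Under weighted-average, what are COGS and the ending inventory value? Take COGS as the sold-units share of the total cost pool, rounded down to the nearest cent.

COGS = $4,523.04; ending inventory = $2,966.96

Jun 13, sell 218: 218/361 × $7,490.00 → $4,523.04
Ending inventory (cost pool remaining) = $2,966.96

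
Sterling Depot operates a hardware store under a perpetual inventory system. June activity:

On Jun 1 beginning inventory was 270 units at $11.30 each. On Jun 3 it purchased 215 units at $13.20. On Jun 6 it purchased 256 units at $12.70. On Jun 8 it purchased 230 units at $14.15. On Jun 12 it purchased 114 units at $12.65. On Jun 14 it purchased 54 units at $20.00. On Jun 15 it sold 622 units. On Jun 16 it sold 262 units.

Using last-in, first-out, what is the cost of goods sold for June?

COGS = $12,035.30

Jun 15, 622 sold [LIFO — newest first]: 54 @ $20.00 + 114 @ $12.65 + 230 @ $14.15 + 224 @ $12.70 = $8,621.40
Jun 16, 262 sold [LIFO — newest first]: 32 @ $12.70 + 215 @ $13.20 + 15 @ $11.30 = $3,413.90
Total COGS = $8,621.40 + $3,413.90 = $12,035.30
Ending inventory: 255 @ $11.30 = $2,881.50
Check: goods available $14,916.80 = COGS $12,035.30 + ending $2,881.50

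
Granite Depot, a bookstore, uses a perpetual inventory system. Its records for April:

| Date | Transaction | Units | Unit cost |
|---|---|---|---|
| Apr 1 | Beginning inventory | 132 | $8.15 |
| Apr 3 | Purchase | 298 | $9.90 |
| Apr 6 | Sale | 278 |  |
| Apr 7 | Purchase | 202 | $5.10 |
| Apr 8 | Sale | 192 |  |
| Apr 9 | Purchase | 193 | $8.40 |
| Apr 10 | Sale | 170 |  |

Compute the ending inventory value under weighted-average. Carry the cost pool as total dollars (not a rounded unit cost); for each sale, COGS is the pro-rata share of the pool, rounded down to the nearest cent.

After Apr 1: 132 on hand, pool $1,075.80 (≈ $8.1500 each)
After Apr 3: 430 on hand, pool $4,026.00 (≈ $9.3628 each)
Apr 6, sell 278: 278/430 × $4,026.00 → $2,602.85
After Apr 7: 354 on hand, pool $2,453.35 (≈ $6.9304 each)
Apr 8, sell 192: 192/354 × $2,453.35 → $1,330.63
After Apr 9: 355 on hand, pool $2,743.92 (≈ $7.7294 each)
Apr 10, sell 170: 170/355 × $2,743.92 → $1,313.98
Total COGS = $2,602.85 + $1,330.63 + $1,313.98 = $5,247.46
Ending inventory (cost pool remaining) = $1,429.94

Ending inventory = $1,429.94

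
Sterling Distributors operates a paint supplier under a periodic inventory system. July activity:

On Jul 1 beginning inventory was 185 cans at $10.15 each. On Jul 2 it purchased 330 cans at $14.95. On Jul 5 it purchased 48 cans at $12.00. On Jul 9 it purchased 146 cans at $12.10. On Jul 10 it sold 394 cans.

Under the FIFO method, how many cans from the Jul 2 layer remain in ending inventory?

Jul 10, 394 sold [FIFO — oldest first]: 185 @ $10.15 + 209 @ $14.95 = $5,002.30
Ending inventory: 121 @ $14.95 + 48 @ $12.00 + 146 @ $12.10 = $4,151.55

121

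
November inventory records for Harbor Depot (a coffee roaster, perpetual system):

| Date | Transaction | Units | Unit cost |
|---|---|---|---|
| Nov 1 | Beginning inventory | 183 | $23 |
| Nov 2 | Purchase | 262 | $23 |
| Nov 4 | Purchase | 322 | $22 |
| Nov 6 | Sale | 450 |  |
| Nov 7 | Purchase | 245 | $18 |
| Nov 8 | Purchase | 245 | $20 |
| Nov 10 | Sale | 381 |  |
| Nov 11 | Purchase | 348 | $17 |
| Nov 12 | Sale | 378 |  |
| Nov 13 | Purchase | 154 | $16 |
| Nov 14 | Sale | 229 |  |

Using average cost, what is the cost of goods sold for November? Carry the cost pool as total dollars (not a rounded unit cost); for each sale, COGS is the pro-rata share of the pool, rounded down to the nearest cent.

COGS = $29,208.57

After Nov 1: 183 on hand, pool $4,209.00 (≈ $23.0000 each)
After Nov 2: 445 on hand, pool $10,235.00 (≈ $23.0000 each)
After Nov 4: 767 on hand, pool $17,319.00 (≈ $22.5802 each)
Nov 6, sell 450: 450/767 × $17,319.00 → $10,161.08
After Nov 7: 562 on hand, pool $11,567.92 (≈ $20.5835 each)
After Nov 8: 807 on hand, pool $16,467.92 (≈ $20.4063 each)
Nov 10, sell 381: 381/807 × $16,467.92 → $7,774.81
After Nov 11: 774 on hand, pool $14,609.11 (≈ $18.8748 each)
Nov 12, sell 378: 378/774 × $14,609.11 → $7,134.68
After Nov 13: 550 on hand, pool $9,938.43 (≈ $18.0699 each)
Nov 14, sell 229: 229/550 × $9,938.43 → $4,138.00
Total COGS = $10,161.08 + $7,774.81 + $7,134.68 + $4,138.00 = $29,208.57
Ending inventory (cost pool remaining) = $5,800.43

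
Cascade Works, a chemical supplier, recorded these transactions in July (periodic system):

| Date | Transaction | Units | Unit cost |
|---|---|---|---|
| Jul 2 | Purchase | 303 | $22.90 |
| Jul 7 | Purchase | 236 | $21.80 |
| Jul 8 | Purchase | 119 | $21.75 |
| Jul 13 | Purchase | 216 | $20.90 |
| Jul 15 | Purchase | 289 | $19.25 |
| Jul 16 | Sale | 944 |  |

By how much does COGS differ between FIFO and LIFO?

FIFO COGS: 303 @ $22.90 + 236 @ $21.80 + 119 @ $21.75 + 216 @ $20.90 + 70 @ $19.25 = $20,533.65
LIFO COGS: 289 @ $19.25 + 216 @ $20.90 + 119 @ $21.75 + 236 @ $21.80 + 84 @ $22.90 = $19,734.30
Difference = |$20,533.65 − $19,734.30| = $799.35

$799.35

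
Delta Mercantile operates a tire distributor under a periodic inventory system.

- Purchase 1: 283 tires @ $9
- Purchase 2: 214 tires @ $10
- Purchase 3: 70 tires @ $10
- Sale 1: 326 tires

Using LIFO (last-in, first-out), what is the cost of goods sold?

Sale 1 (326) [LIFO — newest first]: 70 @ $10 + 214 @ $10 + 42 @ $9 = $3,218
Ending inventory: 241 @ $9 = $2,169

COGS = $3,218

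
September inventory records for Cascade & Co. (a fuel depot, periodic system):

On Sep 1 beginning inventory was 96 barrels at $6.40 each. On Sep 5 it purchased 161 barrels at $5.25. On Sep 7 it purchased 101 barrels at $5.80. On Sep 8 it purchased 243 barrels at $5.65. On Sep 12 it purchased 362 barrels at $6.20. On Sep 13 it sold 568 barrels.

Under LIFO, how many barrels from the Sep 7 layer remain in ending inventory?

Sep 13, 568 sold [LIFO — newest first]: 362 @ $6.20 + 206 @ $5.65 = $3,408.30
Ending inventory: 96 @ $6.40 + 161 @ $5.25 + 101 @ $5.80 + 37 @ $5.65 = $2,254.50

101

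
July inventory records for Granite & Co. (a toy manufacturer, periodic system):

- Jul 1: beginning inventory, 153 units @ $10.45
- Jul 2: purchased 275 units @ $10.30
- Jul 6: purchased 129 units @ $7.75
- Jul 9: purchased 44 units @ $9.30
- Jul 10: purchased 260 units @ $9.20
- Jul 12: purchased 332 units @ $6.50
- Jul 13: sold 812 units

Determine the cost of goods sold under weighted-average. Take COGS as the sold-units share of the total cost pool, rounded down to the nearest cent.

Jul 13, sell 812: 812/1193 × $10,390.30 → $7,072.02
Ending inventory (cost pool remaining) = $3,318.28
Check: goods available $10,390.30 = COGS $7,072.02 + ending $3,318.28

COGS = $7,072.02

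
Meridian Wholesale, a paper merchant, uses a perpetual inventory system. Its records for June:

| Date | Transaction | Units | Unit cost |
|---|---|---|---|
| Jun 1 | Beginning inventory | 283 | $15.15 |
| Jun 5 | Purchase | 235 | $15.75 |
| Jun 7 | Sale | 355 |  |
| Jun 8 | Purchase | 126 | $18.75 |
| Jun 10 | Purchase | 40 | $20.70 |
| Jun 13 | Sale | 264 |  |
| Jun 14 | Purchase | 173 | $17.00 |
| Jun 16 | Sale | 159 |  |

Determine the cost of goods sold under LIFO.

Jun 7, 355 sold [LIFO — newest first]: 235 @ $15.75 + 120 @ $15.15 = $5,519.25
Jun 13, 264 sold [LIFO — newest first]: 40 @ $20.70 + 126 @ $18.75 + 98 @ $15.15 = $4,675.20
Jun 16, 159 sold [LIFO — newest first]: 159 @ $17.00 = $2,703.00
Total COGS = $5,519.25 + $4,675.20 + $2,703.00 = $12,897.45
Ending inventory: 65 @ $15.15 + 14 @ $17.00 = $1,222.75

COGS = $12,897.45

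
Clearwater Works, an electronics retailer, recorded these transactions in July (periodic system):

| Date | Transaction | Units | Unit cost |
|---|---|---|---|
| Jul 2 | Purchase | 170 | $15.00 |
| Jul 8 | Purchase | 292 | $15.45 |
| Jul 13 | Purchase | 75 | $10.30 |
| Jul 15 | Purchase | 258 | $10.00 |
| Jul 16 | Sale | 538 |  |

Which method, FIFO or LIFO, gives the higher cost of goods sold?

FIFO COGS: 170 @ $15.00 + 292 @ $15.45 + 75 @ $10.30 + 1 @ $10.00 = $7,843.90
LIFO COGS: 258 @ $10.00 + 75 @ $10.30 + 205 @ $15.45 = $6,519.75

FIFO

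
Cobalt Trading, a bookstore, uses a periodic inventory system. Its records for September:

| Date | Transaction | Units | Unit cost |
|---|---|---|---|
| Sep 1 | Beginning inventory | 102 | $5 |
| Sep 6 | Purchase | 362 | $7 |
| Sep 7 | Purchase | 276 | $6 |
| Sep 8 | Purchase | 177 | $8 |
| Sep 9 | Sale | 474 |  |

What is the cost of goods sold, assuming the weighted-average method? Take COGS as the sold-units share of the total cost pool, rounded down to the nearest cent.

Sep 9, sell 474: 474/917 × $6,116.00 → $3,161.37
Ending inventory (cost pool remaining) = $2,954.63
Check: goods available $6,116.00 = COGS $3,161.37 + ending $2,954.63

COGS = $3,161.37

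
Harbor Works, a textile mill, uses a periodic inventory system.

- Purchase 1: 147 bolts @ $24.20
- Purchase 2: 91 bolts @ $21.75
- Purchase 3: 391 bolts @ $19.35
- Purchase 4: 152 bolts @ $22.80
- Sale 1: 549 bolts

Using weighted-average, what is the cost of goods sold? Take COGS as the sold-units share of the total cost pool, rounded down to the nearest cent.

Sale 1, sell 549: 549/781 × $16,568.10 → $11,646.46
Ending inventory (cost pool remaining) = $4,921.64

COGS = $11,646.46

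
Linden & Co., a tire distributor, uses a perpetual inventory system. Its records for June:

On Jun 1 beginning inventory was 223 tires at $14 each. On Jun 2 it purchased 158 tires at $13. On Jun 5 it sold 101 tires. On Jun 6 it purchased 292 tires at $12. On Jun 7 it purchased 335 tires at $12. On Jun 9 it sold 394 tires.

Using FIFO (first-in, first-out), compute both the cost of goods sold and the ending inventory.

COGS = $6,544; ending inventory = $6,156

Jun 5, 101 sold [FIFO — oldest first]: 101 @ $14 = $1,414
Jun 9, 394 sold [FIFO — oldest first]: 122 @ $14 + 158 @ $13 + 114 @ $12 = $5,130
Total COGS = $1,414 + $5,130 = $6,544
Ending inventory: 178 @ $12 + 335 @ $12 = $6,156
Check: goods available $12,700 = COGS $6,544 + ending $6,156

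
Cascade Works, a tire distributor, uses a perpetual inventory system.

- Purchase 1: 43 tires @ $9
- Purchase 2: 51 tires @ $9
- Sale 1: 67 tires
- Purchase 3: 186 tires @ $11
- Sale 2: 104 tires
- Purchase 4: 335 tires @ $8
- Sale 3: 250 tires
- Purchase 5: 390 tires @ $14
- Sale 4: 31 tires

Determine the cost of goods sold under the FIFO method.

Sale 1 (67) [FIFO — oldest first]: 43 @ $9 + 24 @ $9 = $603
Sale 2 (104) [FIFO — oldest first]: 27 @ $9 + 77 @ $11 = $1,090
Sale 3 (250) [FIFO — oldest first]: 109 @ $11 + 141 @ $8 = $2,327
Sale 4 (31) [FIFO — oldest first]: 31 @ $8 = $248
Total COGS = $603 + $1,090 + $2,327 + $248 = $4,268
Ending inventory: 163 @ $8 + 390 @ $14 = $6,764

COGS = $4,268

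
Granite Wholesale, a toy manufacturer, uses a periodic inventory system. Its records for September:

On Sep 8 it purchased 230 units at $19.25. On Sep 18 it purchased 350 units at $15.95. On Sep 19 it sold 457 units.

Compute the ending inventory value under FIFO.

Sep 19, 457 sold [FIFO — oldest first]: 230 @ $19.25 + 227 @ $15.95 = $8,048.15
Ending inventory: 123 @ $15.95 = $1,961.85

Ending inventory = $1,961.85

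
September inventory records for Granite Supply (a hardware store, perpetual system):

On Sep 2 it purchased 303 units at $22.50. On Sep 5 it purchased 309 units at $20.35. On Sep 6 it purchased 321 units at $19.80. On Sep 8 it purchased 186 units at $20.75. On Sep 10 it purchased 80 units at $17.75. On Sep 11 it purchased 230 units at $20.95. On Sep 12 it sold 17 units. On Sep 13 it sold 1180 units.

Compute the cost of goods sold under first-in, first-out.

COGS = $24,705.45

Sep 12, 17 sold [FIFO — oldest first]: 17 @ $22.50 = $382.50
Sep 13, 1180 sold [FIFO — oldest first]: 286 @ $22.50 + 309 @ $20.35 + 321 @ $19.80 + 186 @ $20.75 + 78 @ $17.75 = $24,322.95
Total COGS = $382.50 + $24,322.95 = $24,705.45
Ending inventory: 2 @ $17.75 + 230 @ $20.95 = $4,854.00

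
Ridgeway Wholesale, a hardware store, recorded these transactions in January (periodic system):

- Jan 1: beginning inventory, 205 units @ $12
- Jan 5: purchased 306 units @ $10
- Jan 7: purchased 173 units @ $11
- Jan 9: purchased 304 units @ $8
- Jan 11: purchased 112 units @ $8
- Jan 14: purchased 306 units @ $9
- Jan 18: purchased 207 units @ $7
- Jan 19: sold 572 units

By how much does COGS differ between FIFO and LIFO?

FIFO COGS: 205 @ $12 + 306 @ $10 + 61 @ $11 = $6,191
LIFO COGS: 207 @ $7 + 306 @ $9 + 59 @ $8 = $4,675
Difference = |$6,191 − $4,675| = $1,516

$1,516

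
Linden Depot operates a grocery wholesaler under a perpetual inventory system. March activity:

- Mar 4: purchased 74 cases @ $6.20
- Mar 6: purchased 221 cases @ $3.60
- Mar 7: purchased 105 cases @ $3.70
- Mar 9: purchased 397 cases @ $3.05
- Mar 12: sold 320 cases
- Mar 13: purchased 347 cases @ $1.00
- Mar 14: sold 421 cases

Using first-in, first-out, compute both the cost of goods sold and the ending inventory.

Mar 12, 320 sold [FIFO — oldest first]: 74 @ $6.20 + 221 @ $3.60 + 25 @ $3.70 = $1,346.90
Mar 14, 421 sold [FIFO — oldest first]: 80 @ $3.70 + 341 @ $3.05 = $1,336.05
Total COGS = $1,346.90 + $1,336.05 = $2,682.95
Ending inventory: 56 @ $3.05 + 347 @ $1.00 = $517.80

COGS = $2,682.95; ending inventory = $517.80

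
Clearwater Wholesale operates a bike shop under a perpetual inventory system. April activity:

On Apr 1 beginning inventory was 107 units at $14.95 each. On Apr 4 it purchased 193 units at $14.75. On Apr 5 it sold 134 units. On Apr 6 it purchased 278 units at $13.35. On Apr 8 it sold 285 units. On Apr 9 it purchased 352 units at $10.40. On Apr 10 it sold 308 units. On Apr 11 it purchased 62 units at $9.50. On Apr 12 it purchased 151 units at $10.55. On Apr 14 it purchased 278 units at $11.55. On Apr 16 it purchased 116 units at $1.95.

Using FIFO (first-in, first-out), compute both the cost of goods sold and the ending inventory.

Apr 5, 134 sold [FIFO — oldest first]: 107 @ $14.95 + 27 @ $14.75 = $1,997.90
Apr 8, 285 sold [FIFO — oldest first]: 166 @ $14.75 + 119 @ $13.35 = $4,037.15
Apr 10, 308 sold [FIFO — oldest first]: 159 @ $13.35 + 149 @ $10.40 = $3,672.25
Total COGS = $1,997.90 + $4,037.15 + $3,672.25 = $9,707.30
Ending inventory: 203 @ $10.40 + 62 @ $9.50 + 151 @ $10.55 + 278 @ $11.55 + 116 @ $1.95 = $7,730.35
Check: goods available $17,437.65 = COGS $9,707.30 + ending $7,730.35

COGS = $9,707.30; ending inventory = $7,730.35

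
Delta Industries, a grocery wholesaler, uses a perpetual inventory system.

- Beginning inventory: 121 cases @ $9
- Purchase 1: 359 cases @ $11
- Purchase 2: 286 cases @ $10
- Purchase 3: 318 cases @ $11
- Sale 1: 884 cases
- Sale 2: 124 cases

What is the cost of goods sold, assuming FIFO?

COGS = $10,560

Sale 1 (884) [FIFO — oldest first]: 121 @ $9 + 359 @ $11 + 286 @ $10 + 118 @ $11 = $9,196
Sale 2 (124) [FIFO — oldest first]: 124 @ $11 = $1,364
Total COGS = $9,196 + $1,364 = $10,560
Ending inventory: 76 @ $11 = $836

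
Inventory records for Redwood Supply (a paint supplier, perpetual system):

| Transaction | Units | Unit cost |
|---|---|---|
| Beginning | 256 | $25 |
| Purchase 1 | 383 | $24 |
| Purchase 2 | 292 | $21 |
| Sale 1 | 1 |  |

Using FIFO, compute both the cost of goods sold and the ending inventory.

Sale 1 (1) [FIFO — oldest first]: 1 @ $25 = $25
Ending inventory: 255 @ $25 + 383 @ $24 + 292 @ $21 = $21,699

COGS = $25; ending inventory = $21,699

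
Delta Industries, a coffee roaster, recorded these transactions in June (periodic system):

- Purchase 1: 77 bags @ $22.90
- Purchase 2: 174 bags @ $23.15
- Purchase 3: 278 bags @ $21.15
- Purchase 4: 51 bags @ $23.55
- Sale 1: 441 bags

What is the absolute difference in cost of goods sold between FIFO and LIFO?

FIFO COGS: 77 @ $22.90 + 174 @ $23.15 + 190 @ $21.15 = $9,809.90
LIFO COGS: 51 @ $23.55 + 278 @ $21.15 + 112 @ $23.15 = $9,673.55
Difference = |$9,809.90 − $9,673.55| = $136.35

$136.35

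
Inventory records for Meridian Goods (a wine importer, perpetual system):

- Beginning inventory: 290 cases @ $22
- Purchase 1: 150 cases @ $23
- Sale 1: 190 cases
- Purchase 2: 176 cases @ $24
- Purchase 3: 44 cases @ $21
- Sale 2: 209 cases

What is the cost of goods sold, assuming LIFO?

Sale 1 (190) [LIFO — newest first]: 150 @ $23 + 40 @ $22 = $4,330
Sale 2 (209) [LIFO — newest first]: 44 @ $21 + 165 @ $24 = $4,884
Total COGS = $4,330 + $4,884 = $9,214
Ending inventory: 250 @ $22 + 11 @ $24 = $5,764

COGS = $9,214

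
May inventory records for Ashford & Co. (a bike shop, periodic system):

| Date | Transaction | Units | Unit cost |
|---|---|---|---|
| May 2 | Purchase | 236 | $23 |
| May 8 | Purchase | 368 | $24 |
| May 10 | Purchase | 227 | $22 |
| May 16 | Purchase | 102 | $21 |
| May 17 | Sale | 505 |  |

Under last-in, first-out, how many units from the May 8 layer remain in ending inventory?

192

May 17, 505 sold [LIFO — newest first]: 102 @ $21 + 227 @ $22 + 176 @ $24 = $11,360
Ending inventory: 236 @ $23 + 192 @ $24 = $10,036
Check: goods available $21,396 = COGS $11,360 + ending $10,036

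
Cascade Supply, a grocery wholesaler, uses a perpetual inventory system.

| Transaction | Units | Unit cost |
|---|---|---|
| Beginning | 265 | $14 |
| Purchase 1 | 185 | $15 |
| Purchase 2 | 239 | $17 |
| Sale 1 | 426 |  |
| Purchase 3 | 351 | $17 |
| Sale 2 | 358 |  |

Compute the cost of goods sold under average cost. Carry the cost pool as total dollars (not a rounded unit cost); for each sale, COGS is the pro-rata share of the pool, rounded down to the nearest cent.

After Beginning: 265 on hand, pool $3,710.00 (≈ $14.0000 each)
After Purchase 1: 450 on hand, pool $6,485.00 (≈ $14.4111 each)
After Purchase 2: 689 on hand, pool $10,548.00 (≈ $15.3091 each)
Sale 1, sell 426: 426/689 × $10,548.00 → $6,521.69
After Purchase 3: 614 on hand, pool $9,993.31 (≈ $16.2757 each)
Sale 2, sell 358: 358/614 × $9,993.31 → $5,826.71
Total COGS = $6,521.69 + $5,826.71 = $12,348.40
Ending inventory (cost pool remaining) = $4,166.60
Check: goods available $16,515.00 = COGS $12,348.40 + ending $4,166.60

COGS = $12,348.40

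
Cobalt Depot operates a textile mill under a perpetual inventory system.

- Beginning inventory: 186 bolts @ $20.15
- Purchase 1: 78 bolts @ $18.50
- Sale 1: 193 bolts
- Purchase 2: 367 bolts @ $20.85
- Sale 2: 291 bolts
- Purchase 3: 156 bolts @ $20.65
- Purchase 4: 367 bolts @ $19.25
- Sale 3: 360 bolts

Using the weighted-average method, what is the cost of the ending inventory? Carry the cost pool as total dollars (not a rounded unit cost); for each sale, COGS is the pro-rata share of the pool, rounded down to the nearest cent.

Ending inventory = $6,164.29

After Beginning: 186 on hand, pool $3,747.90 (≈ $20.1500 each)
After Purchase 1: 264 on hand, pool $5,190.90 (≈ $19.6625 each)
Sale 1, sell 193: 193/264 × $5,190.90 → $3,794.86
After Purchase 2: 438 on hand, pool $9,047.99 (≈ $20.6575 each)
Sale 2, sell 291: 291/438 × $9,047.99 → $6,011.33
After Purchase 3: 303 on hand, pool $6,258.06 (≈ $20.6537 each)
After Purchase 4: 670 on hand, pool $13,322.81 (≈ $19.8848 each)
Sale 3, sell 360: 360/670 × $13,322.81 → $7,158.52
Total COGS = $3,794.86 + $6,011.33 + $7,158.52 = $16,964.71
Ending inventory (cost pool remaining) = $6,164.29
Check: goods available $23,129.00 = COGS $16,964.71 + ending $6,164.29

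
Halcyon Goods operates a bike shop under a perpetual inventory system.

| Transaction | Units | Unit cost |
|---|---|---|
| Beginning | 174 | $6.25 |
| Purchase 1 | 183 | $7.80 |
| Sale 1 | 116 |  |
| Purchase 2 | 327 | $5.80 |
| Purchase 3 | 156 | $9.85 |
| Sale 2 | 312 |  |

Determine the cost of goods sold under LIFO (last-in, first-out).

COGS = $3,346.20

Sale 1 (116) [LIFO — newest first]: 116 @ $7.80 = $904.80
Sale 2 (312) [LIFO — newest first]: 156 @ $9.85 + 156 @ $5.80 = $2,441.40
Total COGS = $904.80 + $2,441.40 = $3,346.20
Ending inventory: 174 @ $6.25 + 67 @ $7.80 + 171 @ $5.80 = $2,601.90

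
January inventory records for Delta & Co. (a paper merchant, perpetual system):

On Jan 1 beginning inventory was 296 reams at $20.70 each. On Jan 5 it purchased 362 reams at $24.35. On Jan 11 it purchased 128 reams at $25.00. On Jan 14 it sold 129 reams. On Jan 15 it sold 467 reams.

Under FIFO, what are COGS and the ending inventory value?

Jan 14, 129 sold [FIFO — oldest first]: 129 @ $20.70 = $2,670.30
Jan 15, 467 sold [FIFO — oldest first]: 167 @ $20.70 + 300 @ $24.35 = $10,761.90
Total COGS = $2,670.30 + $10,761.90 = $13,432.20
Ending inventory: 62 @ $24.35 + 128 @ $25.00 = $4,709.70

COGS = $13,432.20; ending inventory = $4,709.70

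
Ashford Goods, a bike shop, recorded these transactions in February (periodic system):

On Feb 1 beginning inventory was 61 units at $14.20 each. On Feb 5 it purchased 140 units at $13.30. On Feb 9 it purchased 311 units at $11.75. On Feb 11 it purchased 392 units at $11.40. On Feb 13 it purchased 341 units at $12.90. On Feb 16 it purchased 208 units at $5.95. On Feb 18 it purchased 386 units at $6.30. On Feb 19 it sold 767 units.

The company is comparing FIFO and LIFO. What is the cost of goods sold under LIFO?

COGS = $5,901.10

FIFO COGS: 61 @ $14.20 + 140 @ $13.30 + 311 @ $11.75 + 255 @ $11.40 = $9,289.45
LIFO COGS: 386 @ $6.30 + 208 @ $5.95 + 173 @ $12.90 = $5,901.10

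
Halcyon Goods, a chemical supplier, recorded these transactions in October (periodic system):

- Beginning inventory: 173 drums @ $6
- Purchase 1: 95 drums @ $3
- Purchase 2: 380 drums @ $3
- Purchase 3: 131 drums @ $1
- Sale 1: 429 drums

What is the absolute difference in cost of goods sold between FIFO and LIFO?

$781

FIFO COGS: 173 @ $6 + 95 @ $3 + 161 @ $3 = $1,806
LIFO COGS: 131 @ $1 + 298 @ $3 = $1,025
Difference = |$1,806 − $1,025| = $781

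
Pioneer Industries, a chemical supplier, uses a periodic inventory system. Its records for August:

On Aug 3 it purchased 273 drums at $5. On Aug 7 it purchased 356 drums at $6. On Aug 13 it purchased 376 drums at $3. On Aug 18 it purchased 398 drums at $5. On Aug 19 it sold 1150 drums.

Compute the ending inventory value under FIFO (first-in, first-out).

Aug 19, 1150 sold [FIFO — oldest first]: 273 @ $5 + 356 @ $6 + 376 @ $3 + 145 @ $5 = $5,354
Ending inventory: 253 @ $5 = $1,265

Ending inventory = $1,265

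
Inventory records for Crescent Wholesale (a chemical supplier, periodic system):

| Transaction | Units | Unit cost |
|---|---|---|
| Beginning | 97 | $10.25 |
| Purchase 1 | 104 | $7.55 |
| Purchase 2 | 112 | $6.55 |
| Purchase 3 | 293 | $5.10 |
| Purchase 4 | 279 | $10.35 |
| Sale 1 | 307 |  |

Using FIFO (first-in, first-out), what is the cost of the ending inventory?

Sale 1 (307) [FIFO — oldest first]: 97 @ $10.25 + 104 @ $7.55 + 106 @ $6.55 = $2,473.75
Ending inventory: 6 @ $6.55 + 293 @ $5.10 + 279 @ $10.35 = $4,421.25
Check: goods available $6,895.00 = COGS $2,473.75 + ending $4,421.25

Ending inventory = $4,421.25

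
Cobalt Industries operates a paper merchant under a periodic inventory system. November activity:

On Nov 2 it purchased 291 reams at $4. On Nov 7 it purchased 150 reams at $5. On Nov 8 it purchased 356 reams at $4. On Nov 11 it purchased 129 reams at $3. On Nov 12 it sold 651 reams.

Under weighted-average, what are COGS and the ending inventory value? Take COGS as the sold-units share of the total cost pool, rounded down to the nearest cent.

COGS = $2,618.76; ending inventory = $1,106.24

Nov 12, sell 651: 651/926 × $3,725.00 → $2,618.76
Ending inventory (cost pool remaining) = $1,106.24
Check: goods available $3,725.00 = COGS $2,618.76 + ending $1,106.24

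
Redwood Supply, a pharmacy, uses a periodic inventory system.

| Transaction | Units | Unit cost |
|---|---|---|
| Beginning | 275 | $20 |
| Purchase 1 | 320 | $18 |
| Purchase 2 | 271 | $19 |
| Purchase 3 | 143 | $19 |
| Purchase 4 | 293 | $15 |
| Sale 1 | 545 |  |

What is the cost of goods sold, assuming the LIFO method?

Sale 1 (545) [LIFO — newest first]: 293 @ $15 + 143 @ $19 + 109 @ $19 = $9,183
Ending inventory: 275 @ $20 + 320 @ $18 + 162 @ $19 = $14,338
Check: goods available $23,521 = COGS $9,183 + ending $14,338

COGS = $9,183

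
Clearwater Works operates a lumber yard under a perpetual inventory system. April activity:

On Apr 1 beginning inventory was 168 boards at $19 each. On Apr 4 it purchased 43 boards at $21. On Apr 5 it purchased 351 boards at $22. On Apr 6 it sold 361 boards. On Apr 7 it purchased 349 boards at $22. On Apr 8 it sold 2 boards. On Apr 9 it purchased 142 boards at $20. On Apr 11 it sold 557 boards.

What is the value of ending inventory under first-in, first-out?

Ending inventory = $2,660

Apr 6, 361 sold [FIFO — oldest first]: 168 @ $19 + 43 @ $21 + 150 @ $22 = $7,395
Apr 8, 2 sold [FIFO — oldest first]: 2 @ $22 = $44
Apr 11, 557 sold [FIFO — oldest first]: 199 @ $22 + 349 @ $22 + 9 @ $20 = $12,236
Total COGS = $7,395 + $44 + $12,236 = $19,675
Ending inventory: 133 @ $20 = $2,660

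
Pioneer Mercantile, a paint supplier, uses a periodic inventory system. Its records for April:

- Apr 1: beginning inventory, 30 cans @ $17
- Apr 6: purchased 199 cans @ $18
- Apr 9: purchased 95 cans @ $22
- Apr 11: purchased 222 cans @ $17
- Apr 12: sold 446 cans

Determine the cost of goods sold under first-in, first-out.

Apr 12, 446 sold [FIFO — oldest first]: 30 @ $17 + 199 @ $18 + 95 @ $22 + 122 @ $17 = $8,256
Ending inventory: 100 @ $17 = $1,700

COGS = $8,256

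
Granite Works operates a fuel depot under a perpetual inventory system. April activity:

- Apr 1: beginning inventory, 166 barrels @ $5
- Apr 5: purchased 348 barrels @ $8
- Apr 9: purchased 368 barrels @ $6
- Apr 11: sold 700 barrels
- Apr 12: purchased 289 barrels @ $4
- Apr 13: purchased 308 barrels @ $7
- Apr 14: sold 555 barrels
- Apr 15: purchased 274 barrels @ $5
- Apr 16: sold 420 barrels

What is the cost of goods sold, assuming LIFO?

Apr 11, 700 sold [LIFO — newest first]: 368 @ $6 + 332 @ $8 = $4,864
Apr 14, 555 sold [LIFO — newest first]: 308 @ $7 + 247 @ $4 = $3,144
Apr 16, 420 sold [LIFO — newest first]: 274 @ $5 + 42 @ $4 + 16 @ $8 + 88 @ $5 = $2,106
Total COGS = $4,864 + $3,144 + $2,106 = $10,114
Ending inventory: 78 @ $5 = $390

COGS = $10,114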